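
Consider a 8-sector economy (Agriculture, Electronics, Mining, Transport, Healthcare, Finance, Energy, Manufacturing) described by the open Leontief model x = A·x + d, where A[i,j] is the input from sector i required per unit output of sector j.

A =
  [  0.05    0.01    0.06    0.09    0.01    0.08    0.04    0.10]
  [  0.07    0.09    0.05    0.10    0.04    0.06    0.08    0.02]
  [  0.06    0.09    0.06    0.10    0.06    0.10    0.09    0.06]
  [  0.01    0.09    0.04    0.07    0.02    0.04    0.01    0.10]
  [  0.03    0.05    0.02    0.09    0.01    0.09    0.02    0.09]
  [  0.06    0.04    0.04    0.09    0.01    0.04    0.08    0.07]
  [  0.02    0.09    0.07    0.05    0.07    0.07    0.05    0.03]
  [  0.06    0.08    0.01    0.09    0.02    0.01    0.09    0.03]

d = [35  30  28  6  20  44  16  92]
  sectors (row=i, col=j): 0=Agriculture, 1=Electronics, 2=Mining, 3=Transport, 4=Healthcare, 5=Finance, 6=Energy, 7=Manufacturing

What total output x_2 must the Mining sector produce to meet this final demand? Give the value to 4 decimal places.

64.5984

Form M = I − A:
  [  0.95   -0.01   -0.06   -0.09   -0.01   -0.08   -0.04   -0.10]
  [ -0.07    0.91   -0.05   -0.10   -0.04   -0.06   -0.08   -0.02]
  [ -0.06   -0.09    0.94   -0.10   -0.06   -0.10   -0.09   -0.06]
  [ -0.01   -0.09   -0.04    0.93   -0.02   -0.04   -0.01   -0.10]
  [ -0.03   -0.05   -0.02   -0.09    0.99   -0.09   -0.02   -0.09]
  [ -0.06   -0.04   -0.04   -0.09   -0.01    0.96   -0.08   -0.07]
  [ -0.02   -0.09   -0.07   -0.05   -0.07   -0.07    0.95   -0.03]
  [ -0.06   -0.08   -0.01   -0.09   -0.02   -0.01   -0.09    0.97]
Leontief inverse L = M⁻¹:
  [  1.0850    0.0655    0.0933    0.1562    0.0328    0.1217    0.0868    0.1496]
  [  0.1100    1.1555    0.0930    0.1773    0.0690    0.1153    0.1312    0.0780]
  [  0.1094    0.1691    1.1099    0.1939    0.0943    0.1648    0.1541    0.1288]
  [  0.0425    0.1418    0.0678    1.1294    0.0404    0.0756    0.0524    0.1387]
  [  0.0622    0.1003    0.0490    0.1500    1.0291    0.1252    0.0621    0.1334]
  [  0.0929    0.0956    0.0748    0.1535    0.0345    1.0830    0.1237    0.1172]
  [  0.0578    0.1494    0.1066    0.1208    0.0960    0.1202    1.0987    0.0797]
  [  0.0889    0.1312    0.0428    0.1470    0.0429    0.0507    0.1271    1.0722]
Total output x = L · d:
  x_0 = 1.0850·35 + 0.0655·30 + 0.0933·28 + 0.1562·6 + 0.0328·20 + 0.1217·44 + 0.0868·16 + 0.1496·92 = 64.6505
  x_1 = 0.1100·35 + 1.1555·30 + 0.0930·28 + 0.1773·6 + 0.0690·20 + 0.1153·44 + 0.1312·16 + 0.0780·92 = 57.9142
  x_2 = 0.1094·35 + 0.1691·30 + 1.1099·28 + 0.1939·6 + 0.0943·20 + 0.1648·44 + 0.1541·16 + 0.1288·92 = 64.5984
  x_3 = 0.0425·35 + 0.1418·30 + 0.0678·28 + 1.1294·6 + 0.0404·20 + 0.0756·44 + 0.0524·16 + 0.1387·92 = 32.1512
  x_4 = 0.0622·35 + 0.1003·30 + 0.0490·28 + 0.1500·6 + 1.0291·20 + 0.1252·44 + 0.0621·16 + 0.1334·92 = 46.8170
  x_5 = 0.0929·35 + 0.0956·30 + 0.0748·28 + 0.1535·6 + 0.0345·20 + 1.0830·44 + 0.1237·16 + 0.1172·92 = 70.2395
  x_6 = 0.0578·35 + 0.1494·30 + 0.1066·28 + 0.1208·6 + 0.0960·20 + 0.1202·44 + 1.0987·16 + 0.0797·92 = 42.3319
  x_7 = 0.0889·35 + 0.1312·30 + 0.0428·28 + 0.1470·6 + 0.0429·20 + 0.0507·44 + 0.1271·16 + 1.0722·92 = 112.8870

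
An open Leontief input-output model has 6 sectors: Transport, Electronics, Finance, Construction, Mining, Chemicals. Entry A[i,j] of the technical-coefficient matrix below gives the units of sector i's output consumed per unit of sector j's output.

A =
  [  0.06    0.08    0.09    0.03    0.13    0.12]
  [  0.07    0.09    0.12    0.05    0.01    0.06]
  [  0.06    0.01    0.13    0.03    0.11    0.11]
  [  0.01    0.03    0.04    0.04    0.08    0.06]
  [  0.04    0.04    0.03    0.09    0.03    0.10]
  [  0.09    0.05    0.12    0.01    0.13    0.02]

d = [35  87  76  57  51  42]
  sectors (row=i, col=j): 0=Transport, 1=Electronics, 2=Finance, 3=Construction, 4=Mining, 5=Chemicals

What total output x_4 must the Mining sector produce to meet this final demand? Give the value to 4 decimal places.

81.0944

Form M = I − A:
  [  0.94   -0.08   -0.09   -0.03   -0.13   -0.12]
  [ -0.07    0.91   -0.12   -0.05   -0.01   -0.06]
  [ -0.06   -0.01    0.87   -0.03   -0.11   -0.11]
  [ -0.01   -0.03   -0.04    0.96   -0.08   -0.06]
  [ -0.04   -0.04   -0.03   -0.09    0.97   -0.10]
  [ -0.09   -0.05   -0.12   -0.01   -0.13    0.98]
Leontief inverse L = M⁻¹:
  [  1.1106    0.1207    0.1672    0.0669    0.1996    0.1866]
  [  0.1104    1.1225    0.1880    0.0755    0.0693    0.1150]
  [  0.1043    0.0417    1.1986    0.0614    0.1784    0.1718]
  [  0.0333    0.0487    0.0754    1.0592    0.1132    0.0919]
  [  0.0701    0.0656    0.0776    0.1105    1.0774    0.1380]
  [  0.1300    0.0827    0.1828    0.0430    0.1878    1.0837]
Total output x = L · d:
  x_0 = 1.1106·35 + 0.1207·87 + 0.1672·76 + 0.0669·57 + 0.1996·51 + 0.1866·42 = 83.9072
  x_1 = 0.1104·35 + 1.1225·87 + 0.1880·76 + 0.0755·57 + 0.0693·51 + 0.1150·42 = 128.4777
  x_2 = 0.1043·35 + 0.0417·87 + 1.1986·76 + 0.0614·57 + 0.1784·51 + 0.1718·42 = 118.1876
  x_3 = 0.0333·35 + 0.0487·87 + 0.0754·76 + 1.0592·57 + 0.1132·51 + 0.0919·42 = 81.1448
  x_4 = 0.0701·35 + 0.0656·87 + 0.0776·76 + 0.1105·57 + 1.0774·51 + 0.1380·42 = 81.0944
  x_5 = 0.1300·35 + 0.0827·87 + 0.1828·76 + 0.0430·57 + 0.1878·51 + 1.0837·42 = 83.1753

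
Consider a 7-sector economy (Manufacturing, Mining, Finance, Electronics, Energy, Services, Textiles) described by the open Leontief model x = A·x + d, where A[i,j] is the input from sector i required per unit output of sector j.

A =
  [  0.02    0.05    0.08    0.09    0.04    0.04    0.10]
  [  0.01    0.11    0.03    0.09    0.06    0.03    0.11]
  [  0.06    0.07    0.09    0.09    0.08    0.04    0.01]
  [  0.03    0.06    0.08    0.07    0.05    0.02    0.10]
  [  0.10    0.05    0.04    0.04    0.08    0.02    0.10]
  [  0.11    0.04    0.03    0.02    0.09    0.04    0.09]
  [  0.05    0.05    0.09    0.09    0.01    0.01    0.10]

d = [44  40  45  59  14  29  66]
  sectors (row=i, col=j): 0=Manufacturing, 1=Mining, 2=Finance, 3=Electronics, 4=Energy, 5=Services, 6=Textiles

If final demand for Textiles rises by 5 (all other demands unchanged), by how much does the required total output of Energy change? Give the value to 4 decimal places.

0.8333

Form M = I − A:
  [  0.98   -0.05   -0.08   -0.09   -0.04   -0.04   -0.10]
  [ -0.01    0.89   -0.03   -0.09   -0.06   -0.03   -0.11]
  [ -0.06   -0.07    0.91   -0.09   -0.08   -0.04   -0.01]
  [ -0.03   -0.06   -0.08    0.93   -0.05   -0.02   -0.10]
  [ -0.10   -0.05   -0.04   -0.04    0.92   -0.02   -0.10]
  [ -0.11   -0.04   -0.03   -0.02   -0.09    0.96   -0.09]
  [ -0.05   -0.05   -0.09   -0.09   -0.01   -0.01    0.90]
Leontief inverse L = M⁻¹:
  [  1.0566    0.0954    0.1301    0.1443    0.0788    0.0588    0.1612]
  [  0.0459    1.1602    0.0790    0.1471    0.0992    0.0485    0.1800]
  [  0.0990    0.1190    1.1392    0.1453    0.1259    0.0617    0.0745]
  [  0.0648    0.1052    0.1289    1.1243    0.0875    0.0383    0.1599]
  [  0.1365    0.0952    0.0905    0.0962    1.1179    0.0395    0.1667]
  [  0.1478    0.0829    0.0781    0.0732    0.1279    1.0595    0.1557]
  [  0.0808    0.0942    0.1403    0.1450    0.0451    0.0282    1.1571]
Total output x = L · d:
  x_0 = 1.0566·44 + 0.0954·40 + 0.1301·45 + 0.1443·59 + 0.0788·14 + 0.0588·29 + 0.1612·66 = 78.1233
  x_1 = 0.0459·44 + 1.1602·40 + 0.0790·45 + 0.1471·59 + 0.0992·14 + 0.0485·29 + 0.1800·66 = 75.3337
  x_2 = 0.0990·44 + 0.1190·40 + 1.1392·45 + 0.1453·59 + 0.1259·14 + 0.0617·29 + 0.0745·66 = 77.4228
  x_3 = 0.0648·44 + 0.1052·40 + 0.1289·45 + 1.1243·59 + 0.0875·14 + 0.0383·29 + 0.1599·66 = 92.0808
  x_4 = 0.1365·44 + 0.0952·40 + 0.0905·45 + 0.0962·59 + 1.1179·14 + 0.0395·29 + 0.1667·66 = 47.3575
  x_5 = 0.1478·44 + 0.0829·40 + 0.0781·45 + 0.0732·59 + 0.1279·14 + 1.0595·29 + 0.1557·66 = 60.4521
  x_6 = 0.0808·44 + 0.0942·40 + 0.1403·45 + 0.1450·59 + 0.0451·14 + 0.0282·29 + 1.1571·66 = 100.0070
Δx_4 = L[4,6] · Δd_6 = 0.1667 · 5 = 0.8333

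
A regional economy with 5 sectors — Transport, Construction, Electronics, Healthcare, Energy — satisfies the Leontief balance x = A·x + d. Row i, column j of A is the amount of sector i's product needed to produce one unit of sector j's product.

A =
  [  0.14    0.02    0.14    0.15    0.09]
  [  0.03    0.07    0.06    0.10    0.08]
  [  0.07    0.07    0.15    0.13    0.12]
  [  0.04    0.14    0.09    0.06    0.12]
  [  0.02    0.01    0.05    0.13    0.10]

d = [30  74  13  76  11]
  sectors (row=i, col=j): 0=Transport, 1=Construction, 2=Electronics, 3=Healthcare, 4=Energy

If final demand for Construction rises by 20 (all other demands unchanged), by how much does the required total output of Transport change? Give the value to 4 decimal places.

Form M = I − A:
  [  0.86   -0.02   -0.14   -0.15   -0.09]
  [ -0.03    0.93   -0.06   -0.10   -0.08]
  [ -0.07   -0.07    0.85   -0.13   -0.12]
  [ -0.04   -0.14   -0.09    0.94   -0.12]
  [ -0.02   -0.01   -0.05   -0.13    0.90]
Leontief inverse L = M⁻¹:
  [  1.2023    0.0856    0.2432    0.2616    0.1952]
  [  0.0589    1.1111    0.1137    0.1629    0.1415]
  [  0.1221    0.1342    1.2441    0.2365    0.2216]
  [  0.0774    0.1882    0.1590    1.1456    0.1984]
  [  0.0453    0.0489    0.0988    0.1862    1.1580]
Total output x = L · d:
  x_0 = 1.2023·30 + 0.0856·74 + 0.2432·13 + 0.2616·76 + 0.1952·11 = 67.5961
  x_1 = 0.0589·30 + 1.1111·74 + 0.1137·13 + 0.1629·76 + 0.1415·11 = 99.4064
  x_2 = 0.1221·30 + 0.1342·74 + 1.2441·13 + 0.2365·76 + 0.2216·11 = 50.1797
  x_3 = 0.0774·30 + 0.1882·74 + 0.1590·13 + 1.1456·76 + 0.1984·11 = 107.5696
  x_4 = 0.0453·30 + 0.0489·74 + 0.0988·13 + 0.1862·76 + 1.1580·11 = 33.1545
Δx_0 = L[0,1] · Δd_1 = 0.0856 · 20 = 1.7129

1.7129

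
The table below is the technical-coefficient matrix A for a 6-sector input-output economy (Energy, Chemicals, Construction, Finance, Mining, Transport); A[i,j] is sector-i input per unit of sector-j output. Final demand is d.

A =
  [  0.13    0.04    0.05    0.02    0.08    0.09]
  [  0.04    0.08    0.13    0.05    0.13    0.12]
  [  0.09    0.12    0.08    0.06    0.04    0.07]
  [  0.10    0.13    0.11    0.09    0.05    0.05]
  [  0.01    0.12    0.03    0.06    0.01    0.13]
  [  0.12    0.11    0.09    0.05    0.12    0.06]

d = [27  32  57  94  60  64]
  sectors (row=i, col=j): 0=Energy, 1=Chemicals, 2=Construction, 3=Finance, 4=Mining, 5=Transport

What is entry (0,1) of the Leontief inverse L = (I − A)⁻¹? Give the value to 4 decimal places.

Form M = I − A:
  [  0.87   -0.04   -0.05   -0.02   -0.08   -0.09]
  [ -0.04    0.92   -0.13   -0.05   -0.13   -0.12]
  [ -0.09   -0.12    0.92   -0.06   -0.04   -0.07]
  [ -0.10   -0.13   -0.11    0.91   -0.05   -0.05]
  [ -0.01   -0.12   -0.03   -0.06    0.99   -0.13]
  [ -0.12   -0.11   -0.09   -0.05   -0.12    0.94]
Leontief inverse L = M⁻¹:
  [  1.1957    0.1110    0.1075    0.0573    0.1377    0.1588]
  [  0.1210    1.1878    0.2148    0.1074    0.2057    0.2134]
  [  0.1630    0.2050    1.1557    0.1065    0.1102    0.1487]
  [  0.1832    0.2288    0.1970    1.1446    0.1276    0.1399]
  [  0.0692    0.1927    0.0967    0.0998    1.0732    0.1922]
  [  0.2010    0.2096    0.1723    0.1037    0.1960    1.1553]
Total output x = L · d:
  x_0 = 1.1957·27 + 0.1110·32 + 0.1075·57 + 0.0573·94 + 0.1377·60 + 0.1588·64 = 65.7734
  x_1 = 0.1210·27 + 1.1878·32 + 0.2148·57 + 0.1074·94 + 0.2057·60 + 0.2134·64 = 89.6103
  x_2 = 0.1630·27 + 0.2050·32 + 1.1557·57 + 0.1065·94 + 0.1102·60 + 0.1487·64 = 102.9757
  x_3 = 0.1832·27 + 0.2288·32 + 0.1970·57 + 1.1446·94 + 0.1276·60 + 0.1399·64 = 147.6979
  x_4 = 0.0692·27 + 0.1927·32 + 0.0967·57 + 0.0998·94 + 1.0732·60 + 0.1922·64 = 99.6205
  x_5 = 0.2010·27 + 0.2096·32 + 0.1723·57 + 0.1037·94 + 0.1960·60 + 1.1553·64 = 117.4012

L[0,1] = 0.1110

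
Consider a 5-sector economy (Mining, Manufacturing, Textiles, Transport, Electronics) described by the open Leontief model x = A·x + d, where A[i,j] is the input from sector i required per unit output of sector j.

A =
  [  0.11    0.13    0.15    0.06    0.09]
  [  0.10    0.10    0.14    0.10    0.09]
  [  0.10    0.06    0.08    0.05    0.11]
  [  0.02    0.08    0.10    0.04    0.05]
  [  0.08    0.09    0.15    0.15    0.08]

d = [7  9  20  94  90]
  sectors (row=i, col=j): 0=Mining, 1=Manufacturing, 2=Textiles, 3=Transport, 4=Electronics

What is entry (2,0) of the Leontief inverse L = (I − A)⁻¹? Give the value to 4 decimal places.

Form M = I − A:
  [  0.89   -0.13   -0.15   -0.06   -0.09]
  [ -0.10    0.90   -0.14   -0.10   -0.09]
  [ -0.10   -0.06    0.92   -0.05   -0.11]
  [ -0.02   -0.08   -0.10    0.96   -0.05]
  [ -0.08   -0.09   -0.15   -0.15    0.92]
Leontief inverse L = M⁻¹:
  [  1.1985    0.2218    0.2736    0.1403    0.1793]
  [  0.1821    1.1877    0.2580    0.1758    0.1744]
  [  0.1648    0.1296    1.1743    0.1124    0.1753]
  [  0.0656    0.1263    0.1634    1.0826    0.0972]
  [  0.1596    0.1772    0.2671    0.2242    1.1640]
Total output x = L · d:
  x_0 = 1.1985·7 + 0.2218·9 + 0.2736·20 + 0.1403·94 + 0.1793·90 = 45.1792
  x_1 = 0.1821·7 + 1.1877·9 + 0.2580·20 + 0.1758·94 + 0.1744·90 = 49.3407
  x_2 = 0.1648·7 + 0.1296·9 + 1.1743·20 + 0.1124·94 + 0.1753·90 = 52.1474
  x_3 = 0.0656·7 + 0.1263·9 + 0.1634·20 + 1.0826·94 + 0.0972·90 = 115.3753
  x_4 = 0.1596·7 + 0.1772·9 + 0.2671·20 + 0.2242·94 + 1.1640·90 = 133.8950

L[2,0] = 0.1648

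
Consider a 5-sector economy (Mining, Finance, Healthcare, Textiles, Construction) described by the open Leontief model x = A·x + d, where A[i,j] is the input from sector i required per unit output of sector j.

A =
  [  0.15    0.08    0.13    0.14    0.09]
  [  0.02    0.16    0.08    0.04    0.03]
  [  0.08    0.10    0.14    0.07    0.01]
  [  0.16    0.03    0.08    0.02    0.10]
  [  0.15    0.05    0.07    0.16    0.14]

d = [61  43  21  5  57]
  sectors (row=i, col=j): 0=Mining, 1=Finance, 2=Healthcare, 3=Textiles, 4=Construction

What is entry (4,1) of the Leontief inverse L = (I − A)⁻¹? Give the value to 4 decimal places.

L[4,1] = 0.1311

Form M = I − A:
  [  0.85   -0.08   -0.13   -0.14   -0.09]
  [ -0.02    0.84   -0.08   -0.04   -0.03]
  [ -0.08   -0.10    0.86   -0.07   -0.01]
  [ -0.16   -0.03   -0.08    0.98   -0.10]
  [ -0.15   -0.05   -0.07   -0.16    0.86]
Leontief inverse L = M⁻¹:
  [  1.2776    0.1693    0.2445    0.2346    0.1697]
  [  0.0670    1.2194    0.1358    0.0789    0.0603]
  [  0.1505    0.1665    1.2166    0.1234    0.0500]
  [  0.2521    0.0919    0.1617    1.0977    0.1591]
  [  0.2859    0.1311    0.1797    0.2598    1.2296]
Total output x = L · d:
  x_0 = 1.2776·61 + 0.1693·43 + 0.2445·21 + 0.2346·5 + 0.1697·57 = 101.1924
  x_1 = 0.0670·61 + 1.2194·43 + 0.1358·21 + 0.0789·5 + 0.0603·57 = 63.2034
  x_2 = 0.1505·61 + 0.1665·43 + 1.2166·21 + 0.1234·5 + 0.0500·57 = 45.3581
  x_3 = 0.2521·61 + 0.0919·43 + 0.1617·21 + 1.0977·5 + 0.1591·57 = 37.2844
  x_4 = 0.2859·61 + 0.1311·43 + 0.1797·21 + 0.2598·5 + 1.2296·57 = 98.2321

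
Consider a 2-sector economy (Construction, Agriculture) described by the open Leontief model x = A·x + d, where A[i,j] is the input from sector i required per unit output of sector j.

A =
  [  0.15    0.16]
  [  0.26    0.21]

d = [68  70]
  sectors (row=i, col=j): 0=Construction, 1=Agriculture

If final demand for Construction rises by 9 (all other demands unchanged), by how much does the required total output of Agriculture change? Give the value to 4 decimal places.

Form M = I − A:
  [  0.85   -0.16]
  [ -0.26    0.79]
Leontief inverse L = M⁻¹:
  [  1.2542    0.2540]
  [  0.4128    1.3494]
Total output x = L · d:
  x_0 = 1.2542·68 + 0.2540·70 = 103.0640
  x_1 = 0.4128·68 + 1.3494·70 = 122.5274
Δx_1 = L[1,0] · Δd_0 = 0.4128 · 9 = 3.7149

3.7149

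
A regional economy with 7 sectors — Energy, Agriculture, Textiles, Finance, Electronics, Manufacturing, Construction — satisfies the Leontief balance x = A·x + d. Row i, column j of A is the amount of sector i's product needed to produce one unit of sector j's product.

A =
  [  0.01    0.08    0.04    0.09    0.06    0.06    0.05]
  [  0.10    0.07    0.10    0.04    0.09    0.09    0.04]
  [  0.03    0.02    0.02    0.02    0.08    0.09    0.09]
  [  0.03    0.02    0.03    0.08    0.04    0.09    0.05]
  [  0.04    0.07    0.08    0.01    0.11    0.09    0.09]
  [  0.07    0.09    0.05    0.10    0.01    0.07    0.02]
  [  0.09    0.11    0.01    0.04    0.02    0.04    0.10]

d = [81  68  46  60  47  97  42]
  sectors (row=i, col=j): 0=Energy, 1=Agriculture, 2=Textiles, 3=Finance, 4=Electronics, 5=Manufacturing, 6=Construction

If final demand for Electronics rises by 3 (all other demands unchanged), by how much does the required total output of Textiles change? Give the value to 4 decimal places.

0.3365

Form M = I − A:
  [  0.99   -0.08   -0.04   -0.09   -0.06   -0.06   -0.05]
  [ -0.10    0.93   -0.10   -0.04   -0.09   -0.09   -0.04]
  [ -0.03   -0.02    0.98   -0.02   -0.08   -0.09   -0.09]
  [ -0.03   -0.02   -0.03    0.92   -0.04   -0.09   -0.05]
  [ -0.04   -0.07   -0.08   -0.01    0.89   -0.09   -0.09]
  [ -0.07   -0.09   -0.05   -0.10   -0.01    0.93   -0.02]
  [ -0.09   -0.11   -0.01   -0.04   -0.02   -0.04    0.90]
Leontief inverse L = M⁻¹:
  [  1.0489    0.1236    0.0740    0.1268    0.0989    0.1125    0.0906]
  [  0.1472    1.1308    0.1451    0.0899    0.1453    0.1599    0.0960]
  [  0.0657    0.0659    1.0487    0.0534    0.1122    0.1337    0.1286]
  [  0.0612    0.0584    0.0558    1.1155    0.0685    0.1332    0.0834]
  [  0.0896    0.1310    0.1228    0.0528    1.1613    0.1541    0.1456]
  [  0.1071    0.1335    0.0843    0.1434    0.0487    1.1243    0.0581]
  [  0.1331    0.1627    0.0458    0.0814    0.0599    0.0916    1.1429]
Total output x = L · d:
  x_0 = 1.0489·81 + 0.1236·68 + 0.0740·46 + 0.1268·60 + 0.0989·47 + 0.1125·97 + 0.0906·42 = 123.7454
  x_1 = 0.1472·81 + 1.1308·68 + 0.1451·46 + 0.0899·60 + 0.1453·47 + 0.1599·97 + 0.0960·42 = 127.2549
  x_2 = 0.0657·81 + 0.0659·68 + 1.0487·46 + 0.0534·60 + 0.1122·47 + 0.1337·97 + 0.1286·42 = 84.8973
  x_3 = 0.0612·81 + 0.0584·68 + 0.0558·46 + 1.1155·60 + 0.0685·47 + 0.1332·97 + 0.0834·42 = 98.0636
  x_4 = 0.0896·81 + 0.1310·68 + 0.1228·46 + 0.0528·60 + 1.1613·47 + 0.1541·97 + 0.1456·42 = 100.6296
  x_5 = 0.1071·81 + 0.1335·68 + 0.0843·46 + 0.1434·60 + 0.0487·47 + 1.1243·97 + 0.0581·42 = 144.0251
  x_6 = 0.1331·81 + 0.1627·68 + 0.0458·46 + 0.0814·60 + 0.0599·47 + 0.0916·97 + 1.1429·42 = 88.5336
Δx_2 = L[2,4] · Δd_4 = 0.1122 · 3 = 0.3365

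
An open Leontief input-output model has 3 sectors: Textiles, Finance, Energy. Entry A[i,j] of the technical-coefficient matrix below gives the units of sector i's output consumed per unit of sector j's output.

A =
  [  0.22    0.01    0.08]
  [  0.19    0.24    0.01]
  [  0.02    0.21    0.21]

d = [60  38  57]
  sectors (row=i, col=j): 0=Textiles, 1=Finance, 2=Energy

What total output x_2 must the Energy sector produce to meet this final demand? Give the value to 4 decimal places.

93.7994

Form M = I − A:
  [  0.78   -0.01   -0.08]
  [ -0.19    0.76   -0.01]
  [ -0.02   -0.21    0.79]
Leontief inverse L = M⁻¹:
  [  1.2985    0.0536    0.1322]
  [  0.3262    1.3339    0.0499]
  [  0.1196    0.3559    1.2824]
Total output x = L · d:
  x_0 = 1.2985·60 + 0.0536·38 + 0.1322·57 = 87.4808
  x_1 = 0.3262·60 + 1.3339·38 + 0.0499·57 = 73.1044
  x_2 = 0.1196·60 + 0.3559·38 + 1.2824·57 = 93.7994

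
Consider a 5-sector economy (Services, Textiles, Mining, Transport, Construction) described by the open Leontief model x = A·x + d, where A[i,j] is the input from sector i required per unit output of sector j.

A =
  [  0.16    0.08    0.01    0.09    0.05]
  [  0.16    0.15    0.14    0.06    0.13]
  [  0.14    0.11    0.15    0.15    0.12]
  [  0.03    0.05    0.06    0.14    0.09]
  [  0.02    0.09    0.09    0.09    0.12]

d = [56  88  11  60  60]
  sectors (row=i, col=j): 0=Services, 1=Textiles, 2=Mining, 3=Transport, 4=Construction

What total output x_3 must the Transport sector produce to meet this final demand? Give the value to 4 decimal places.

Form M = I − A:
  [  0.84   -0.08   -0.01   -0.09   -0.05]
  [ -0.16    0.85   -0.14   -0.06   -0.13]
  [ -0.14   -0.11    0.85   -0.15   -0.12]
  [ -0.03   -0.05   -0.06    0.86   -0.09]
  [ -0.02   -0.09   -0.09   -0.09    0.88]
Leontief inverse L = M⁻¹:
  [  1.2374    0.1466    0.0626    0.1629    0.1172]
  [  0.2986    1.2764    0.2548    0.1919    0.2599]
  [  0.2717    0.2332    1.2654    0.2918    0.2523]
  [  0.0895    0.1133    0.1230    1.2186    0.1632]
  [  0.0956    0.1693    0.1695    0.1778    1.2081]
Total output x = L · d:
  x_0 = 1.2374·56 + 0.1466·88 + 0.0626·11 + 0.1629·60 + 0.1172·60 = 99.6848
  x_1 = 0.2986·56 + 1.2764·88 + 0.2548·11 + 0.1919·60 + 0.2599·60 = 158.9560
  x_2 = 0.2717·56 + 0.2332·88 + 1.2654·11 + 0.2918·60 + 0.2523·60 = 82.3065
  x_3 = 0.0895·56 + 0.1133·88 + 0.1230·11 + 1.2186·60 + 0.1632·60 = 99.2456
  x_4 = 0.0956·56 + 0.1693·88 + 0.1695·11 + 0.1778·60 + 1.2081·60 = 105.2721

99.2456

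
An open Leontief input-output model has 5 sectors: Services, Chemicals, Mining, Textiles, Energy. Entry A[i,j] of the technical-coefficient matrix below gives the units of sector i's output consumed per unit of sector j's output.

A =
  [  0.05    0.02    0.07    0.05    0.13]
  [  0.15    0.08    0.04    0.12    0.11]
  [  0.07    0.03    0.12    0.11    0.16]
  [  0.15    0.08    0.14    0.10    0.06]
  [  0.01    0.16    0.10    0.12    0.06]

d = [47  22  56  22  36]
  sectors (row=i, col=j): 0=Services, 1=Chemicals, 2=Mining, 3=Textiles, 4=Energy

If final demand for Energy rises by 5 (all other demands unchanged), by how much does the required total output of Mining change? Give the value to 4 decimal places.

Form M = I − A:
  [  0.95   -0.02   -0.07   -0.05   -0.13]
  [ -0.15    0.92   -0.04   -0.12   -0.11]
  [ -0.07   -0.03    0.88   -0.11   -0.16]
  [ -0.15   -0.08   -0.14    0.90   -0.06]
  [ -0.01   -0.16   -0.10   -0.12    0.94]
Leontief inverse L = M⁻¹:
  [  1.0928    0.0704    0.1292    0.1110    0.1884]
  [  0.2256    1.1489    0.1260    0.2078    0.2004]
  [  0.1406    0.1040    1.2132    0.2034    0.2511]
  [  0.2303    0.1451    0.2336    1.1938    0.1648]
  [  0.0944    0.2259    0.1817    0.2106    1.1477]
Total output x = L · d:
  x_0 = 1.0928·47 + 0.0704·22 + 0.1292·56 + 0.1110·22 + 0.1884·36 = 69.3708
  x_1 = 0.2256·47 + 1.1489·22 + 0.1260·56 + 0.2078·22 + 0.2004·36 = 54.7206
  x_2 = 0.1406·47 + 0.1040·22 + 1.2132·56 + 0.2034·22 + 0.2511·36 = 90.3462
  x_3 = 0.2303·47 + 0.1451·22 + 0.2336·56 + 1.1938·22 + 0.1648·36 = 59.2929
  x_4 = 0.0944·47 + 0.2259·22 + 0.1817·56 + 0.2106·22 + 1.1477·36 = 65.5306
Δx_2 = L[2,4] · Δd_4 = 0.2511 · 5 = 1.2554

1.2554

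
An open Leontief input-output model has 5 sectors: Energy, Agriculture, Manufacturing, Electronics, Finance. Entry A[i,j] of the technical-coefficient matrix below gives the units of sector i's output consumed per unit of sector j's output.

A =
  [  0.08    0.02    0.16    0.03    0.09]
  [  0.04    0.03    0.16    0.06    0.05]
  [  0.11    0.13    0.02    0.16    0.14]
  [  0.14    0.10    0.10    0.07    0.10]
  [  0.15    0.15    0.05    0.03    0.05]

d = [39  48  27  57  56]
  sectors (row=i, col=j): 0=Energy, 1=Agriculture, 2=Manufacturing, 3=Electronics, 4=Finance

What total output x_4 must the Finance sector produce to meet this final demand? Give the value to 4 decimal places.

88.5913

Form M = I − A:
  [  0.92   -0.02   -0.16   -0.03   -0.09]
  [ -0.04    0.97   -0.16   -0.06   -0.05]
  [ -0.11   -0.13    0.98   -0.16   -0.14]
  [ -0.14   -0.10   -0.10    0.93   -0.10]
  [ -0.15   -0.15   -0.05   -0.03    0.95]
Leontief inverse L = M⁻¹:
  [  1.1553    0.0860    0.2193    0.0856    0.1553]
  [  0.1084    1.0907    0.2131    0.1141    0.1111]
  [  0.2131    0.2118    1.1236    0.2209    0.2202]
  [  0.2319    0.1748    0.1911    1.1327    0.1786]
  [  0.2181    0.2025    0.1334    0.0789    1.1119]
Total output x = L · d:
  x_0 = 1.1553·39 + 0.0860·48 + 0.2193·27 + 0.0856·57 + 0.1553·56 = 68.6809
  x_1 = 0.1084·39 + 1.0907·48 + 0.2131·27 + 0.1141·57 + 0.1111·56 = 75.0552
  x_2 = 0.2131·39 + 0.2118·48 + 1.1236·27 + 0.2209·57 + 0.2202·56 = 73.7342
  x_3 = 0.2319·39 + 0.1748·48 + 0.1911·27 + 1.1327·57 + 0.1786·56 = 97.1542
  x_4 = 0.2181·39 + 0.2025·48 + 0.1334·27 + 0.0789·57 + 1.1119·56 = 88.5913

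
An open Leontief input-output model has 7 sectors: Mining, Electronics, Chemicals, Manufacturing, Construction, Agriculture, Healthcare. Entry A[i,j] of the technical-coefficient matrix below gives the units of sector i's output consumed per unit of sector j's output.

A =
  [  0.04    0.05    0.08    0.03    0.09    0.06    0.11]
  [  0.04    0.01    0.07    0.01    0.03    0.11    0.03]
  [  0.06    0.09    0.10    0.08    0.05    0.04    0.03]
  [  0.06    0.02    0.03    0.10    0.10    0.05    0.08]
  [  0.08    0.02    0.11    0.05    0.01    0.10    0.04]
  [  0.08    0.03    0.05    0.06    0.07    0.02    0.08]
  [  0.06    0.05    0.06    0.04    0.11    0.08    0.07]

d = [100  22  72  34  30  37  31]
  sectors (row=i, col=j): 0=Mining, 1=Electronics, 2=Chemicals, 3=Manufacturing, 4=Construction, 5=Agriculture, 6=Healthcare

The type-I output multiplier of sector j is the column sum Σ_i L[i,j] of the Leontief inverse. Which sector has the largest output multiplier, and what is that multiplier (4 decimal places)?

Chemicals (1.8706)

Form M = I − A:
  [  0.96   -0.05   -0.08   -0.03   -0.09   -0.06   -0.11]
  [ -0.04    0.99   -0.07   -0.01   -0.03   -0.11   -0.03]
  [ -0.06   -0.09    0.90   -0.08   -0.05   -0.04   -0.03]
  [ -0.06   -0.02   -0.03    0.90   -0.10   -0.05   -0.08]
  [ -0.08   -0.02   -0.11   -0.05    0.99   -0.10   -0.04]
  [ -0.08   -0.03   -0.05   -0.06   -0.07    0.98   -0.08]
  [ -0.06   -0.05   -0.06   -0.04   -0.11   -0.08    0.93]
Leontief inverse L = M⁻¹:
  [  1.0895    0.0834    0.1398    0.0721    0.1414    0.1128    0.1580]
  [  0.0731    1.0331    0.1079    0.0391    0.0642    0.1386    0.0635]
  [  0.1055    0.1215    1.1562    0.1225    0.0989    0.0898    0.0762]
  [  0.1080    0.0490    0.0845    1.1437    0.1527    0.1002    0.1307]
  [  0.1234    0.0528    0.1612    0.0911    1.0598    0.1399    0.0870]
  [  0.1210    0.0581    0.1003    0.0966    0.1167    1.0654    0.1244]
  [  0.1107    0.0821    0.1207    0.0829    0.1609    0.1330    1.1204]
Total output x = L · d:
  x_0 = 1.0895·100 + 0.0834·22 + 0.1398·72 + 0.0721·34 + 0.1414·30 + 0.1128·37 + 0.1580·31 = 136.6148
  x_1 = 0.0731·100 + 1.0331·22 + 0.1079·72 + 0.0391·34 + 0.0642·30 + 0.1386·37 + 0.0635·31 = 48.1630
  x_2 = 0.1055·100 + 0.1215·22 + 1.1562·72 + 0.1225·34 + 0.0989·30 + 0.0898·37 + 0.0762·31 = 109.2808
  x_3 = 0.1080·100 + 0.0490·22 + 0.0845·72 + 1.1437·34 + 0.1527·30 + 0.1002·37 + 0.1307·31 = 69.1872
  x_4 = 0.1234·100 + 0.0528·22 + 0.1612·72 + 0.0911·34 + 1.0598·30 + 0.1399·37 + 0.0870·31 = 67.8725
  x_5 = 0.1210·100 + 0.0581·22 + 0.1003·72 + 0.0966·34 + 0.1167·30 + 1.0654·37 + 0.1244·31 = 70.6632
  x_6 = 0.1107·100 + 0.0821·22 + 0.1207·72 + 0.0829·34 + 0.1609·30 + 0.1330·37 + 1.1204·31 = 68.8693
Output multipliers (column sums of L):
  Mining: 1.7311
  Electronics: 1.4800
  Chemicals: 1.8706
  Manufacturing: 1.6481
  Construction: 1.7947
  Agriculture: 1.7798
  Healthcare: 1.7602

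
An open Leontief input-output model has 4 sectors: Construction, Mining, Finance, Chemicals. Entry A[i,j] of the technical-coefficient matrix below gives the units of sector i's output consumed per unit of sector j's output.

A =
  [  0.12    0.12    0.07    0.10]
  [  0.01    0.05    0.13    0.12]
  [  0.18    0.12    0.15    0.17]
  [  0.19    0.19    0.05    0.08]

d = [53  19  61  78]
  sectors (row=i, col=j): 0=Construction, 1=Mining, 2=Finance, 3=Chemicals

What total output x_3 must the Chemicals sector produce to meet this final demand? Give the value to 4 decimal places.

Form M = I − A:
  [  0.88   -0.12   -0.07   -0.10]
  [ -0.01    0.95   -0.13   -0.12]
  [ -0.18   -0.12    0.85   -0.17]
  [ -0.19   -0.19   -0.05    0.92]
Leontief inverse L = M⁻¹:
  [  1.2076    0.2074    0.1420    0.1846]
  [  0.0935    1.1271    0.1914    0.1926]
  [  0.3262    0.2610    1.2610    0.3025]
  [  0.2864    0.2898    0.1374    1.1813]
Total output x = L · d:
  x_0 = 1.2076·53 + 0.2074·19 + 0.1420·61 + 0.1846·78 = 91.0034
  x_1 = 0.0935·53 + 1.1271·19 + 0.1914·61 + 0.1926·78 = 53.0686
  x_2 = 0.3262·53 + 0.2610·19 + 1.2610·61 + 0.3025·78 = 122.7698
  x_3 = 0.2864·53 + 0.2898·19 + 0.1374·61 + 1.1813·78 = 121.2089

121.2089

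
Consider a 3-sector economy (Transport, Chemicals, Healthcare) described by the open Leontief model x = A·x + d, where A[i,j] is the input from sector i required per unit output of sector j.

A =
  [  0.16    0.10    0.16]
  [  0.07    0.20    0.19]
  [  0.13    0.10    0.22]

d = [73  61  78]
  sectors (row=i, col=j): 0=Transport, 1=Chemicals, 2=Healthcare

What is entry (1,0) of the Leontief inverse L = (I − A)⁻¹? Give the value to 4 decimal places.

L[1,0] = 0.1643

Form M = I − A:
  [  0.84   -0.10   -0.16]
  [ -0.07    0.80   -0.19]
  [ -0.13   -0.10    0.78]
Leontief inverse L = M⁻¹:
  [  1.2539    0.1948    0.3047]
  [  0.1643    1.3148    0.3540]
  [  0.2300    0.2010    1.3782]
Total output x = L · d:
  x_0 = 1.2539·73 + 0.1948·61 + 0.3047·78 = 127.1787
  x_1 = 0.1643·73 + 1.3148·61 + 0.3540·78 = 119.8104
  x_2 = 0.2300·73 + 0.2010·61 + 1.3782·78 = 136.5568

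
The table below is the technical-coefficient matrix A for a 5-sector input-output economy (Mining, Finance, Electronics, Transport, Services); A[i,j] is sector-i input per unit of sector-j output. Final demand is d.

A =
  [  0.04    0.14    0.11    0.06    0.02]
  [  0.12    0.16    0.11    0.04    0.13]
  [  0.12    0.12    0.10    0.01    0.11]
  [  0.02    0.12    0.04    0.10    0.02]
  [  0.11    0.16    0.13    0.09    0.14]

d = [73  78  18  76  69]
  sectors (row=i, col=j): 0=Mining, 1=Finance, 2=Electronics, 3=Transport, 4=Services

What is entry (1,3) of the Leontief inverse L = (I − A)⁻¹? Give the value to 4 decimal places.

L[1,3] = 0.0996

Form M = I − A:
  [  0.96   -0.14   -0.11   -0.06   -0.02]
  [ -0.12    0.84   -0.11   -0.04   -0.13]
  [ -0.12   -0.12    0.90   -0.01   -0.11]
  [ -0.02   -0.12   -0.04    0.90   -0.02]
  [ -0.11   -0.16   -0.13   -0.09    0.86]
Leontief inverse L = M⁻¹:
  [  1.1064    0.2406    0.1815    0.0952    0.0875]
  [  0.2224    1.3191    0.2269    0.0996    0.2359]
  [  0.2049    0.2511    1.1979    0.0579    0.1973]
  [  0.0683    0.1998    0.0932    1.1326    0.0701]
  [  0.2210    0.3351    0.2563    0.1580    1.2550]
Total output x = L · d:
  x_0 = 1.1064·73 + 0.2406·78 + 0.1815·18 + 0.0952·76 + 0.0875·69 = 116.0833
  x_1 = 0.2224·73 + 1.3191·78 + 0.2269·18 + 0.0996·76 + 0.2359·69 = 147.0512
  x_2 = 0.2049·73 + 0.2511·78 + 1.1979·18 + 0.0579·76 + 0.1973·69 = 74.1235
  x_3 = 0.0683·73 + 0.1998·78 + 0.0932·18 + 1.1326·76 + 0.0701·69 = 113.1583
  x_4 = 0.2210·73 + 0.3351·78 + 0.2563·18 + 0.1580·76 + 1.2550·69 = 145.4857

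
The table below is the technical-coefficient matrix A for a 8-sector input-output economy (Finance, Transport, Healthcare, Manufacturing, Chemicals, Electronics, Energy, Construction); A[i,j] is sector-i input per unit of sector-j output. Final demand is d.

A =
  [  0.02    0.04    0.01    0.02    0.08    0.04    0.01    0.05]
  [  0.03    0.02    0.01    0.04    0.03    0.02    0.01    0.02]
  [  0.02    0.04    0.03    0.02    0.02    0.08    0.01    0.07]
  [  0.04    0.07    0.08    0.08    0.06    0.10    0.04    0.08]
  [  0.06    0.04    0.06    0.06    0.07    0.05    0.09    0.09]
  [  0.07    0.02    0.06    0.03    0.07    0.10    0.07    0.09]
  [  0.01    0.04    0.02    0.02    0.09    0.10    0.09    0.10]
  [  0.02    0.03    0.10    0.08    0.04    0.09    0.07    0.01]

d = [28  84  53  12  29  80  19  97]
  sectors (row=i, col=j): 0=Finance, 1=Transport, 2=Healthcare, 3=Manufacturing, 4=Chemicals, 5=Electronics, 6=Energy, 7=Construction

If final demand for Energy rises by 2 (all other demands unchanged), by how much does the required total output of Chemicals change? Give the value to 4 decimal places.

0.2780

Form M = I − A:
  [  0.98   -0.04   -0.01   -0.02   -0.08   -0.04   -0.01   -0.05]
  [ -0.03    0.98   -0.01   -0.04   -0.03   -0.02   -0.01   -0.02]
  [ -0.02   -0.04    0.97   -0.02   -0.02   -0.08   -0.01   -0.07]
  [ -0.04   -0.07   -0.08    0.92   -0.06   -0.10   -0.04   -0.08]
  [ -0.06   -0.04   -0.06   -0.06    0.93   -0.05   -0.09   -0.09]
  [ -0.07   -0.02   -0.06   -0.03   -0.07    0.90   -0.07   -0.09]
  [ -0.01   -0.04   -0.02   -0.02   -0.09   -0.10    0.91   -0.10]
  [ -0.02   -0.03   -0.10   -0.08   -0.04   -0.09   -0.07    0.99]
Leontief inverse L = M⁻¹:
  [  1.0384    0.0567    0.0350    0.0429    0.1072    0.0733    0.0367    0.0796]
  [  0.0415    1.0322    0.0259    0.0549    0.0484    0.0427    0.0257    0.0401]
  [  0.0388    0.0566    1.0567    0.0427    0.0473    0.1183    0.0360    0.1000]
  [  0.0746    0.1045    0.1283    1.1230    0.1125    0.1719    0.0879    0.1404]
  [  0.0902    0.0736    0.1050    0.1005    1.1229    0.1188    0.1390    0.1485]
  [  0.1018    0.0516    0.1049    0.0684    0.1230    1.1687    0.1193    0.1486]
  [  0.0411    0.0690    0.0645    0.0583    0.1406    0.1659    1.1420    0.1560]
  [  0.0480    0.0591    0.1369    0.1120    0.0840    0.1514    0.1095    1.0649]
Total output x = L · d:
  x_0 = 1.0384·28 + 0.0567·84 + 0.0350·53 + 0.0429·12 + 0.1072·29 + 0.0733·80 + 0.0367·19 + 0.0796·97 = 53.5944
  x_1 = 0.0415·28 + 1.0322·84 + 0.0259·53 + 0.0549·12 + 0.0484·29 + 0.0427·80 + 0.0257·19 + 0.0401·97 = 99.0964
  x_2 = 0.0388·28 + 0.0566·84 + 1.0567·53 + 0.0427·12 + 0.0473·29 + 0.1183·80 + 0.0360·19 + 0.1000·97 = 83.5792
  x_3 = 0.0746·28 + 0.1045·84 + 0.1283·53 + 1.1230·12 + 0.1125·29 + 0.1719·80 + 0.0879·19 + 0.1404·97 = 63.4451
  x_4 = 0.0902·28 + 0.0736·84 + 0.1050·53 + 0.1005·12 + 1.1229·29 + 0.1188·80 + 0.1390·19 + 0.1485·97 = 74.5945
  x_5 = 0.1018·28 + 0.0516·84 + 0.1049·53 + 0.0684·12 + 0.1230·29 + 1.1687·80 + 0.1193·19 + 0.1486·97 = 127.3057
  x_6 = 0.0411·28 + 0.0690·84 + 0.0645·53 + 0.0583·12 + 0.1406·29 + 0.1659·80 + 1.1420·19 + 0.1560·97 = 65.2394
  x_7 = 0.0480·28 + 0.0591·84 + 0.1369·53 + 0.1120·12 + 0.0840·29 + 0.1514·80 + 0.1095·19 + 1.0649·97 = 134.8347
Δx_4 = L[4,6] · Δd_6 = 0.1390 · 2 = 0.2780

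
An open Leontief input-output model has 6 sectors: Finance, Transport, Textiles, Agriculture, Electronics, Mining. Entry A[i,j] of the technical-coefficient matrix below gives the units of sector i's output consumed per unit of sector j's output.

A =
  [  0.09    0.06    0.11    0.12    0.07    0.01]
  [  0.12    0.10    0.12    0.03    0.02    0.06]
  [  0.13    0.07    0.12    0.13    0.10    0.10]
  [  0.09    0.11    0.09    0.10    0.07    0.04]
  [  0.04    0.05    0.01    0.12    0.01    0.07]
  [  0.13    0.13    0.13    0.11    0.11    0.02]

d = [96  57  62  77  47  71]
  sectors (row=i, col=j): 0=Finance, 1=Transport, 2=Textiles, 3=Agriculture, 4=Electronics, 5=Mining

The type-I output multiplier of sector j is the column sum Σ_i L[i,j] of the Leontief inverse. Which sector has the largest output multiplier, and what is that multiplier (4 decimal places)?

Form M = I − A:
  [  0.91   -0.06   -0.11   -0.12   -0.07   -0.01]
  [ -0.12    0.90   -0.12   -0.03   -0.02   -0.06]
  [ -0.13   -0.07    0.88   -0.13   -0.10   -0.10]
  [ -0.09   -0.11   -0.09    0.90   -0.07   -0.04]
  [ -0.04   -0.05   -0.01   -0.12    0.99   -0.07]
  [ -0.13   -0.13   -0.13   -0.11   -0.11    0.98]
Leontief inverse L = M⁻¹:
  [  1.1803    0.1359    0.1981    0.2147    0.1279    0.0585]
  [  0.2175    1.1777    0.2172    0.1237    0.0818    0.1074]
  [  0.2600    0.1809    1.2472    0.2657    0.1852    0.1651]
  [  0.1898    0.1942    0.1878    1.1987    0.1312    0.0913]
  [  0.1022    0.1067    0.0720    0.1795    1.0503    0.0973]
  [  0.2527    0.2320    0.2497    0.2348    0.1850    1.0855]
Total output x = L · d:
  x_0 = 1.1803·96 + 0.1359·57 + 0.1981·62 + 0.2147·77 + 0.1279·47 + 0.0585·71 = 160.0398
  x_1 = 0.2175·96 + 1.1777·57 + 0.2172·62 + 0.1237·77 + 0.0818·47 + 0.1074·71 = 122.4634
  x_2 = 0.2600·96 + 0.1809·57 + 1.2472·62 + 0.2657·77 + 0.1852·47 + 0.1651·71 = 153.4861
  x_3 = 0.1898·96 + 0.1942·57 + 0.1878·62 + 1.1987·77 + 0.1312·47 + 0.0913·71 = 145.8800
  x_4 = 0.1022·96 + 0.1067·57 + 0.0720·62 + 0.1795·77 + 1.0503·47 + 0.0973·71 = 90.4464
  x_5 = 0.2527·96 + 0.2320·57 + 0.2497·62 + 0.2348·77 + 0.1850·47 + 1.0855·71 = 156.8107
Output multipliers (column sums of L):
  Finance: 2.2025
  Transport: 2.0275
  Textiles: 2.1720
  Agriculture: 2.2171
  Electronics: 1.7613
  Mining: 1.6050

Agriculture (2.2171)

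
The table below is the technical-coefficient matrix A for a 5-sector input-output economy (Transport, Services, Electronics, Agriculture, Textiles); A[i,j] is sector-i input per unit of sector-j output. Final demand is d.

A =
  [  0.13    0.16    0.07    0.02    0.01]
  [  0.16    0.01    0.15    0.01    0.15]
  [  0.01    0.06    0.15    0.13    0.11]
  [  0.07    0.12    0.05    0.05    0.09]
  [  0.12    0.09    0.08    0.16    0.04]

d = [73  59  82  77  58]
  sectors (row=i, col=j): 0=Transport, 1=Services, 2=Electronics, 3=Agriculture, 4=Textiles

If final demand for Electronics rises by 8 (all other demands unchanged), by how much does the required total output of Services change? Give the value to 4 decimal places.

1.8957

Form M = I − A:
  [  0.87   -0.16   -0.07   -0.02   -0.01]
  [ -0.16    0.99   -0.15   -0.01   -0.15]
  [ -0.01   -0.06    0.85   -0.13   -0.11]
  [ -0.07   -0.12   -0.05    0.95   -0.09]
  [ -0.12   -0.09   -0.08   -0.16    0.96]
Leontief inverse L = M⁻¹:
  [  1.2054    0.2172    0.1476    0.0595    0.0690]
  [  0.2391    1.0922    0.2370    0.0840    0.2082]
  [  0.0792    0.1287    1.2347    0.2025    0.1814]
  [  0.1425    0.1768    0.1213    1.0987    0.1460]
  [  0.2034    0.1697    0.1638    0.2153    1.1093]
Total output x = L · d:
  x_0 = 1.2054·73 + 0.2172·59 + 0.1476·82 + 0.0595·77 + 0.0690·58 = 121.4928
  x_1 = 0.2391·73 + 1.0922·59 + 0.2370·82 + 0.0840·77 + 0.2082·58 = 119.8668
  x_2 = 0.0792·73 + 0.1287·59 + 1.2347·82 + 0.2025·77 + 0.1814·58 = 140.7293
  x_3 = 0.1425·73 + 0.1768·59 + 0.1213·82 + 1.0987·77 + 0.1460·58 = 123.8461
  x_4 = 0.2034·73 + 0.1697·59 + 0.1638·82 + 0.2153·77 + 1.1093·58 = 119.2092
Δx_1 = L[1,2] · Δd_2 = 0.2370 · 8 = 1.8957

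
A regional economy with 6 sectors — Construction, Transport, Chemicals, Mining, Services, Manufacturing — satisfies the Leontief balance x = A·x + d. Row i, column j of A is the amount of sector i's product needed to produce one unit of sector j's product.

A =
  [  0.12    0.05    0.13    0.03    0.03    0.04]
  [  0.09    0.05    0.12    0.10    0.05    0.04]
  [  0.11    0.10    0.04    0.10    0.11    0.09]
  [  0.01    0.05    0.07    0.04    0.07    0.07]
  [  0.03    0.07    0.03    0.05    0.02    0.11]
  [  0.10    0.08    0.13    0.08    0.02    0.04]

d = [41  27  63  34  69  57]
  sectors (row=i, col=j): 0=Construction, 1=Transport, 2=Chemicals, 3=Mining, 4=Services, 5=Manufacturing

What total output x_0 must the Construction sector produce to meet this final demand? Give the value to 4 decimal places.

Form M = I − A:
  [  0.88   -0.05   -0.13   -0.03   -0.03   -0.04]
  [ -0.09    0.95   -0.12   -0.10   -0.05   -0.04]
  [ -0.11   -0.10    0.96   -0.10   -0.11   -0.09]
  [ -0.01   -0.05   -0.07    0.96   -0.07   -0.07]
  [ -0.03   -0.07   -0.03   -0.05    0.98   -0.11]
  [ -0.10   -0.08   -0.13   -0.08   -0.02    0.96]
Leontief inverse L = M⁻¹:
  [  1.1834    0.0989    0.1920    0.0780    0.0701    0.0852]
  [  0.1512    1.1026    0.1847    0.1513    0.0943    0.0914]
  [  0.1807    0.1600    1.1227    0.1597    0.1542    0.1488]
  [  0.0509    0.0876    0.1139    1.0782    0.0980    0.1063]
  [  0.0738    0.1061    0.0815    0.0881    1.0464    0.1415]
  [  0.1661    0.1334    0.1986    0.1341    0.0660    1.0901]
Total output x = L · d:
  x_0 = 1.1834·41 + 0.0989·27 + 0.1920·63 + 0.0780·34 + 0.0701·69 + 0.0852·57 = 75.6395
  x_1 = 0.1512·41 + 1.1026·27 + 0.1847·63 + 0.1513·34 + 0.0943·69 + 0.0914·57 = 64.4636
  x_2 = 0.1807·41 + 0.1600·27 + 1.1227·63 + 0.1597·34 + 0.1542·69 + 0.1488·57 = 107.0053
  x_3 = 0.0509·41 + 0.0876·27 + 0.1139·63 + 1.0782·34 + 0.0980·69 + 0.1063·57 = 61.1068
  x_4 = 0.0738·41 + 0.1061·27 + 0.0815·63 + 0.0881·34 + 1.0464·69 + 0.1415·57 = 94.2920
  x_5 = 0.1661·41 + 0.1334·27 + 0.1986·63 + 0.1341·34 + 0.0660·69 + 1.0901·57 = 94.1730

75.6395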